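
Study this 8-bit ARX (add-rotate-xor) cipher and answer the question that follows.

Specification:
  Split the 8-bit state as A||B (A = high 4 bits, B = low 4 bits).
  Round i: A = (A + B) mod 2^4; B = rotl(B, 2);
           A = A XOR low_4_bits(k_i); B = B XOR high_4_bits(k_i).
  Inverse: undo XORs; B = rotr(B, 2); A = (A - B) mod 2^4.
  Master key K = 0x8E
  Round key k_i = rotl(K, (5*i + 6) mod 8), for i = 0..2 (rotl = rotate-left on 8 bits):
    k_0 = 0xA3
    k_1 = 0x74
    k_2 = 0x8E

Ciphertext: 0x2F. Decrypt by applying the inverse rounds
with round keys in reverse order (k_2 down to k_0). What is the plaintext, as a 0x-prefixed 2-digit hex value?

0x20

s_0 = ciphertext = 0x2F
s_1 = InvRound(s_0, k_2) = 0xFD
s_2 = InvRound(s_1, k_1) = 0x1A
s_3 = InvRound(s_2, k_0) = 0x20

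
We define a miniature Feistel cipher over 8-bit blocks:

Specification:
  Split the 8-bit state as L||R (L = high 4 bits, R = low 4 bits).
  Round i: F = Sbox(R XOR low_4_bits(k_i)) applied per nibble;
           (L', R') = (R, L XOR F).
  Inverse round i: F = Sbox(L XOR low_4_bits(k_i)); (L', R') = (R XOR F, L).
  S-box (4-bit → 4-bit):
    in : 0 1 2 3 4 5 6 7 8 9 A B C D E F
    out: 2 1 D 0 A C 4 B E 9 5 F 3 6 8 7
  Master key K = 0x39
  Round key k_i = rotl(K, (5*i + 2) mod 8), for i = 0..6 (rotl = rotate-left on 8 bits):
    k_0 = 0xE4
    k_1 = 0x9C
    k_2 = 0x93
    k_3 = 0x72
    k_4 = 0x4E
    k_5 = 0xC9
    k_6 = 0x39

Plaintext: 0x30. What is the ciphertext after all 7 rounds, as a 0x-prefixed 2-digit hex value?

0xB2

s_0 = plaintext = 0x30
s_1 = Round(s_0, k_0) = 0x09
s_2 = Round(s_1, k_1) = 0x9C
s_3 = Round(s_2, k_2) = 0xCE
s_4 = Round(s_3, k_3) = 0xEF
s_5 = Round(s_4, k_4) = 0xFF
s_6 = Round(s_5, k_5) = 0xFB
s_7 = Round(s_6, k_6) = 0xB2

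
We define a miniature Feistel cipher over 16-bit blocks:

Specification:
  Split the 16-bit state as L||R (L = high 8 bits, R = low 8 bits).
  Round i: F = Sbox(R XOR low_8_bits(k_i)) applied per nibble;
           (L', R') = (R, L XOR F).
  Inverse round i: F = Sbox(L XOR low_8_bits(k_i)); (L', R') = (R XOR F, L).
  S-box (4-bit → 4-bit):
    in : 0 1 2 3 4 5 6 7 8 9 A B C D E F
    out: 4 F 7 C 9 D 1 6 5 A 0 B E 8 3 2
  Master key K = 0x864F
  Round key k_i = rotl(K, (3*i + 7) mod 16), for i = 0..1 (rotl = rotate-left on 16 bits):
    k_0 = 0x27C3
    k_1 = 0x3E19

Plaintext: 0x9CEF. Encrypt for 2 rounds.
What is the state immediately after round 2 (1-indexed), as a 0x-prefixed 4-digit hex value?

0xE2C4

s_0 = plaintext = 0x9CEF
s_1 = Round(s_0, k_0) = 0xEFE2
s_2 = Round(s_1, k_1) = 0xE2C4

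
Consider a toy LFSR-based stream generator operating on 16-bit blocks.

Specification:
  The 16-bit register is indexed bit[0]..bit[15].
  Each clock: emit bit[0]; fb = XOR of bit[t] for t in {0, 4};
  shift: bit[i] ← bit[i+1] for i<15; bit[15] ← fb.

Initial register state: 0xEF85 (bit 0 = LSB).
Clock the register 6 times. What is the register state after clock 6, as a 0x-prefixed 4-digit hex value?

0xF7BE

reg_0 = 0xEF85
clock 1: out=1, reg = 0xF7C2
clock 2: out=0, reg = 0x7BE1
clock 3: out=1, reg = 0xBDF0
clock 4: out=0, reg = 0xDEF8
clock 5: out=0, reg = 0xEF7C
clock 6: out=0, reg = 0xF7BE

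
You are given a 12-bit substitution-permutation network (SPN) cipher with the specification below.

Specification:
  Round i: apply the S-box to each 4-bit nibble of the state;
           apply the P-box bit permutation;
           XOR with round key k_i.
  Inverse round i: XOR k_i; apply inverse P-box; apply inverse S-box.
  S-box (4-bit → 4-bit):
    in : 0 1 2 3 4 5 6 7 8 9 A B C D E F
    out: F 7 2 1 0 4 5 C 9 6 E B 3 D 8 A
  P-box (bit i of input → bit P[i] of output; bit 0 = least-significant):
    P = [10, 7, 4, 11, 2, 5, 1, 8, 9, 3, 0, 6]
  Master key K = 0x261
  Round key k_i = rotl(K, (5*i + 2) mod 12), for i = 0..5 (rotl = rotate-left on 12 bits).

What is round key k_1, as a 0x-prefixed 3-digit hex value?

0x093

K = 0x261
k_0 = rotl(K, (5*0+2) mod 12) = rotl(K, 2) = 0x984
k_1 = rotl(K, (5*1+2) mod 12) = rotl(K, 7) = 0x093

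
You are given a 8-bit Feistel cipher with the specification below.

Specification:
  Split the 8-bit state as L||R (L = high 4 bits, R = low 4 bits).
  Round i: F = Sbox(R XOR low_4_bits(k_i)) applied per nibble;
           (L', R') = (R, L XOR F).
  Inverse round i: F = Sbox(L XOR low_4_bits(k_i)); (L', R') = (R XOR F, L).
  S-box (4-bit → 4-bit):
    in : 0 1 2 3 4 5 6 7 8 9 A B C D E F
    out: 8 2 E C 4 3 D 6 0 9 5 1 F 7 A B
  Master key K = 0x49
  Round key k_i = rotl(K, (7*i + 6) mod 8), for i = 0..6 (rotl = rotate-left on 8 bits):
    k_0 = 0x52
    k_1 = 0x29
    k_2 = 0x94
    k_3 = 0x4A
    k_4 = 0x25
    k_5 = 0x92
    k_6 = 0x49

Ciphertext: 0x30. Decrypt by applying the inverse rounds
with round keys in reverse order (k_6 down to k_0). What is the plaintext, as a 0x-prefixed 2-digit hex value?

0x0D

s_0 = ciphertext = 0x30
s_1 = InvRound(s_0, k_6) = 0x53
s_2 = InvRound(s_1, k_5) = 0x55
s_3 = InvRound(s_2, k_4) = 0xD5
s_4 = InvRound(s_3, k_3) = 0x3D
s_5 = InvRound(s_4, k_2) = 0xB3
s_6 = InvRound(s_5, k_1) = 0xDB
s_7 = InvRound(s_6, k_0) = 0x0D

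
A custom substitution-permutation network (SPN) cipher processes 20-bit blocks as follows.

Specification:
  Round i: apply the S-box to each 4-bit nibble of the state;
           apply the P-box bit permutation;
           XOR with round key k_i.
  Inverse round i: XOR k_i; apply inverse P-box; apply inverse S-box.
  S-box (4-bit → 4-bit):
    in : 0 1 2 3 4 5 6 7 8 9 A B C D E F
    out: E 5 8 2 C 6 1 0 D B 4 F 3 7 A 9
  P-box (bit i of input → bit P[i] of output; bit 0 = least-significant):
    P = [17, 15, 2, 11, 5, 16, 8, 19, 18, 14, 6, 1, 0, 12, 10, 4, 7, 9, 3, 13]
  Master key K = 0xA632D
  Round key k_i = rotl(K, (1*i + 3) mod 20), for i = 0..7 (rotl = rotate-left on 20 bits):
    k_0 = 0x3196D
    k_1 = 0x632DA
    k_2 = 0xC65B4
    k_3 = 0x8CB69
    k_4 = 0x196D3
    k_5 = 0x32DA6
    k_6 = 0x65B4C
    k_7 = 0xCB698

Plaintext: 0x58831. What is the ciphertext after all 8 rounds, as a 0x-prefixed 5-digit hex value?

s_0 = plaintext = 0x58831
s_1 = Round(s_0, k_0) = 0x41F32
s_2 = Round(s_1, k_1) = 0x31ED1
s_3 = Round(s_2, k_2) = 0xF2293
s_4 = Round(s_3, k_3) = 0x16BDB
s_5 = Round(s_4, k_4) = 0x65F3C
s_6 = Round(s_5, k_5) = 0x4B924
s_7 = Round(s_6, k_6) = 0xA2753
s_8 = Round(s_7, k_7) = 0xD3780

0xD3780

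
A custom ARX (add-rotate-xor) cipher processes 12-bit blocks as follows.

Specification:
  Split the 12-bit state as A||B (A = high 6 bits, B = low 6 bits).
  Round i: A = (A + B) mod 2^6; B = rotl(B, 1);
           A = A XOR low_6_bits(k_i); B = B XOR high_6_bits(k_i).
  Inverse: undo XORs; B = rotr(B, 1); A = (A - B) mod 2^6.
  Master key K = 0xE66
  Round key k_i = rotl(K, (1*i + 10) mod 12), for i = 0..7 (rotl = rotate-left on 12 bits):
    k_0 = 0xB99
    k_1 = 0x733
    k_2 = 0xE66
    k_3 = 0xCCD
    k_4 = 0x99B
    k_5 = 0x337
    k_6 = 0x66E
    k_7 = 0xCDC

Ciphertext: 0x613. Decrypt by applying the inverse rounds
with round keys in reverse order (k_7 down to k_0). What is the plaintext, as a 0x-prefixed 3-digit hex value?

s_0 = ciphertext = 0x613
s_1 = InvRound(s_0, k_7) = 0xD10
s_2 = InvRound(s_1, k_6) = 0xDA4
s_3 = InvRound(s_2, k_5) = 0xB54
s_4 = InvRound(s_3, k_4) = 0x759
s_5 = InvRound(s_4, k_3) = 0xED5
s_6 = InvRound(s_5, k_2) = 0x1D6
s_7 = InvRound(s_6, k_1) = 0xBC5
s_8 = InvRound(s_7, k_0) = 0x075

0x075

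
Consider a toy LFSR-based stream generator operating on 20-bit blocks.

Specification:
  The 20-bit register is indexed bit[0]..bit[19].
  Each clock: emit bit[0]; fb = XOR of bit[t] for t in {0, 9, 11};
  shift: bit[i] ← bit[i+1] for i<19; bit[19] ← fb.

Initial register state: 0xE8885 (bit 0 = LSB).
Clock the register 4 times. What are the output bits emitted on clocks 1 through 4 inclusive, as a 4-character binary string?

1010

reg_0 = 0xE8885
clock 1: out=1, reg = 0x74442
clock 2: out=0, reg = 0x3A221
clock 3: out=1, reg = 0x1D110
clock 4: out=0, reg = 0x0E888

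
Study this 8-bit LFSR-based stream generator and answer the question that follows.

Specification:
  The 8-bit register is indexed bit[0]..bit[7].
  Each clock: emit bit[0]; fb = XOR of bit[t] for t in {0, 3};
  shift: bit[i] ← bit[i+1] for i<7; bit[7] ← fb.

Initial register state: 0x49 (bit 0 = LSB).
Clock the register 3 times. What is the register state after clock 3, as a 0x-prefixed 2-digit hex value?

0x09

reg_0 = 0x49
clock 1: out=1, reg = 0x24
clock 2: out=0, reg = 0x12
clock 3: out=0, reg = 0x09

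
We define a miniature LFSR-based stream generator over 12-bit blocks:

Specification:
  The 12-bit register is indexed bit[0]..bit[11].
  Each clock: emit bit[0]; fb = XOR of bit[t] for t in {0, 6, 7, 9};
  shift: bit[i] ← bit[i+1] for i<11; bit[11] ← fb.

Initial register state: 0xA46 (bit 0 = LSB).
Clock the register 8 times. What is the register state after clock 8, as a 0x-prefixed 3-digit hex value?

reg_0 = 0xA46
clock 1: out=0, reg = 0x523
clock 2: out=1, reg = 0xA91
clock 3: out=1, reg = 0xD48
clock 4: out=0, reg = 0xEA4
clock 5: out=0, reg = 0x752
clock 6: out=0, reg = 0x3A9
clock 7: out=1, reg = 0x9D4
clock 8: out=0, reg = 0x4EA

0x4EA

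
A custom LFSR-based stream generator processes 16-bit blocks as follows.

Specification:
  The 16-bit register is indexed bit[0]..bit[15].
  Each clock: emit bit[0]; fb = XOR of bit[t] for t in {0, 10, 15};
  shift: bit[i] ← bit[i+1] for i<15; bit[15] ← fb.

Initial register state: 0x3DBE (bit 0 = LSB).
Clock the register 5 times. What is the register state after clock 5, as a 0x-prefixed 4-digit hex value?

reg_0 = 0x3DBE
clock 1: out=0, reg = 0x9EDF
clock 2: out=1, reg = 0xCF6F
clock 3: out=1, reg = 0xE7B7
clock 4: out=1, reg = 0xF3DB
clock 5: out=1, reg = 0x79ED

0x79ED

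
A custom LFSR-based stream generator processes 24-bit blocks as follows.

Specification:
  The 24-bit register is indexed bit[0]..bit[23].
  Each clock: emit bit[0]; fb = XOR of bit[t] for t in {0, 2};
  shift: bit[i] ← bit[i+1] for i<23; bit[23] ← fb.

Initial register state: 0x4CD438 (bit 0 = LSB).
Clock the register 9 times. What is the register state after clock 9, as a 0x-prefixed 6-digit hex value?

reg_0 = 0x4CD438
clock 1: out=0, reg = 0x266A1C
clock 2: out=0, reg = 0x93350E
clock 3: out=0, reg = 0xC99A87
clock 4: out=1, reg = 0x64CD43
clock 5: out=1, reg = 0xB266A1
clock 6: out=1, reg = 0xD93350
clock 7: out=0, reg = 0x6C99A8
clock 8: out=0, reg = 0x364CD4
clock 9: out=0, reg = 0x9B266A

0x9B266A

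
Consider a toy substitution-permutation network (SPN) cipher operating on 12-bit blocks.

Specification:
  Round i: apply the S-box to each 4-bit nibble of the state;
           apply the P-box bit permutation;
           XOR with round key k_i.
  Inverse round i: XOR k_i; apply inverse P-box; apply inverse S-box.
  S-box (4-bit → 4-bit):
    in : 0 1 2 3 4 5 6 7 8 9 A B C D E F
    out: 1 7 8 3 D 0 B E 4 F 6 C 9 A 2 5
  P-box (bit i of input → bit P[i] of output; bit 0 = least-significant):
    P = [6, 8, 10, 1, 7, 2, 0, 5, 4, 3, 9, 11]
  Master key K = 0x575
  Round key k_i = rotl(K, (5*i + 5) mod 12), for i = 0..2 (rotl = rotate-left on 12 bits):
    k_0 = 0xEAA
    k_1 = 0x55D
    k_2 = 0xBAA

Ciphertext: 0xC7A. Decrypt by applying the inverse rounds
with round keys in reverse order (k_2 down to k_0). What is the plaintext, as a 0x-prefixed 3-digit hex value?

s_0 = ciphertext = 0xC7A
s_1 = InvRound(s_0, k_2) = 0xF01
s_2 = InvRound(s_1, k_1) = 0x9E0
s_3 = InvRound(s_2, k_0) = 0xA59

0xA59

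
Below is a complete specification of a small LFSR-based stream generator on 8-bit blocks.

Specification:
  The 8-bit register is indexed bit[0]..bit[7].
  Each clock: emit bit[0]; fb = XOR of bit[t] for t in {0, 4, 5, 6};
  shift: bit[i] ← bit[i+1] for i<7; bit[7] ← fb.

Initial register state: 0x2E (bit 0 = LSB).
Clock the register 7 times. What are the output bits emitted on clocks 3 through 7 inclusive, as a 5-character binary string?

11010

reg_0 = 0x2E
clock 1: out=0, reg = 0x97
clock 2: out=1, reg = 0x4B
clock 3: out=1, reg = 0x25
clock 4: out=1, reg = 0x12
clock 5: out=0, reg = 0x89
clock 6: out=1, reg = 0xC4
clock 7: out=0, reg = 0xE2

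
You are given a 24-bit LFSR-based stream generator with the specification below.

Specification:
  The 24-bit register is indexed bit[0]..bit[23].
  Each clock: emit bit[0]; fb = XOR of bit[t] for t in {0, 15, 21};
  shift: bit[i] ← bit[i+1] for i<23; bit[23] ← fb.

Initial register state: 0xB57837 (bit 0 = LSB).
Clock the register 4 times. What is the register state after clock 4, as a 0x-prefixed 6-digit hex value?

0x8B5783

reg_0 = 0xB57837
clock 1: out=1, reg = 0x5ABC1B
clock 2: out=1, reg = 0x2D5E0D
clock 3: out=1, reg = 0x16AF06
clock 4: out=0, reg = 0x8B5783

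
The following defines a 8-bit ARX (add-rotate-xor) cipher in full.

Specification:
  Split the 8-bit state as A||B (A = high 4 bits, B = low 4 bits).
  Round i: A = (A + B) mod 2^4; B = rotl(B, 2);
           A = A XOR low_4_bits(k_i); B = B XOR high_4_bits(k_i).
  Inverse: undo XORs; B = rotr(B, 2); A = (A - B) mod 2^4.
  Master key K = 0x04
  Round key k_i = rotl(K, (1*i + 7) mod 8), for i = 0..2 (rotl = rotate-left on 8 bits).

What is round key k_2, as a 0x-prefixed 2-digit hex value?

K = 0x04
k_0 = rotl(K, (1*0+7) mod 8) = rotl(K, 7) = 0x02
k_1 = rotl(K, (1*1+7) mod 8) = rotl(K, 0) = 0x04
k_2 = rotl(K, (1*2+7) mod 8) = rotl(K, 1) = 0x08

0x08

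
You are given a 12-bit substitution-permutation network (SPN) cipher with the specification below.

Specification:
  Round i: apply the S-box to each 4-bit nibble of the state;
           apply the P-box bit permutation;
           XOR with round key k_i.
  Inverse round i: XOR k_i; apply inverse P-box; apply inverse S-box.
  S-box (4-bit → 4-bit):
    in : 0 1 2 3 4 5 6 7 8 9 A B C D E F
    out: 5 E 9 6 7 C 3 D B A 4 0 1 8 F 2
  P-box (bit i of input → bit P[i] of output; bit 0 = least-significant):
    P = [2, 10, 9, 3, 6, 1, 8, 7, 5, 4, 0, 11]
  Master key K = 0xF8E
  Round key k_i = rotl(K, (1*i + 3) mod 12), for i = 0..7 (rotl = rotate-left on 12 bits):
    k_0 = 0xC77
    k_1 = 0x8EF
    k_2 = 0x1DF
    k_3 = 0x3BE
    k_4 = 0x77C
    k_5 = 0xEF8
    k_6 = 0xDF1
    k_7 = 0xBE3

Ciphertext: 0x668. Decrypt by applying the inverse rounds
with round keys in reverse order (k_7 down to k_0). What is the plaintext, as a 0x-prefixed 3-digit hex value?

0x702

s_0 = ciphertext = 0x668
s_1 = InvRound(s_0, k_7) = 0x519
s_2 = InvRound(s_1, k_6) = 0x22D
s_3 = InvRound(s_2, k_5) = 0x126
s_4 = InvRound(s_3, k_4) = 0xF61
s_5 = InvRound(s_4, k_3) = 0x188
s_6 = InvRound(s_5, k_2) = 0x36C
s_7 = InvRound(s_6, k_1) = 0x51A
s_8 = InvRound(s_7, k_0) = 0x702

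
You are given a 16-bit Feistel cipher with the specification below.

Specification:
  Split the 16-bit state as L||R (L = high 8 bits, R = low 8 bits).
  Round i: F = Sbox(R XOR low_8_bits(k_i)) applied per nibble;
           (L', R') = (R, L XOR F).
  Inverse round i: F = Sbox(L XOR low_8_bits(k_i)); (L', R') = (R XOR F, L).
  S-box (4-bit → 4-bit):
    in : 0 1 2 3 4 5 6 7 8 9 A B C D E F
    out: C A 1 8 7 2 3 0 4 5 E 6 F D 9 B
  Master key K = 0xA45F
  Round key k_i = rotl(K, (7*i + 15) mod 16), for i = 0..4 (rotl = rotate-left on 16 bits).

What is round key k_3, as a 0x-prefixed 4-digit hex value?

K = 0xA45F
k_0 = rotl(K, (7*0+15) mod 16) = rotl(K, 15) = 0xD22F
k_1 = rotl(K, (7*1+15) mod 16) = rotl(K, 6) = 0x17E9
k_2 = rotl(K, (7*2+15) mod 16) = rotl(K, 13) = 0xF48B
k_3 = rotl(K, (7*3+15) mod 16) = rotl(K, 4) = 0x45FA

0x45FA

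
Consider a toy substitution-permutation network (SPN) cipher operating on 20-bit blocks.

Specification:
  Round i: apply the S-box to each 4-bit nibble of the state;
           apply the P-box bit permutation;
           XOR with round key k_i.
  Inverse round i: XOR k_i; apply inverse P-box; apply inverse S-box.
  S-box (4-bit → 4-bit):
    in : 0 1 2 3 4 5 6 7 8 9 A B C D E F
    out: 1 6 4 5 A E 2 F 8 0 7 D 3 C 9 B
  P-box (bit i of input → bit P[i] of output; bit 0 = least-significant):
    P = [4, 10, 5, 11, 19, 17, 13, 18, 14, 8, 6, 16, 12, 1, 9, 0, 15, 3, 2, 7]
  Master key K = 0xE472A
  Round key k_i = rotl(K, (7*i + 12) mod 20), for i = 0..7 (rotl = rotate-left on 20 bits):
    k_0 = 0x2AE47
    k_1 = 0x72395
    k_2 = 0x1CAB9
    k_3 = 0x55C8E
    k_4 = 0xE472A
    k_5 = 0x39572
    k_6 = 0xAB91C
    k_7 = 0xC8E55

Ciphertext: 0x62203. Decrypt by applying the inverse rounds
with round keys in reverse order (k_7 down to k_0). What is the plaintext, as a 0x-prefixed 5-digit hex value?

0xBA15E

s_0 = ciphertext = 0x62203
s_1 = InvRound(s_0, k_7) = 0x362AF
s_2 = InvRound(s_1, k_6) = 0xE7F0B
s_3 = InvRound(s_2, k_5) = 0xCDBBB
s_4 = InvRound(s_3, k_4) = 0xEE96F
s_5 = InvRound(s_4, k_3) = 0xEE5A1
s_6 = InvRound(s_5, k_2) = 0x6247F
s_7 = InvRound(s_6, k_1) = 0x41591
s_8 = InvRound(s_7, k_0) = 0xBA15E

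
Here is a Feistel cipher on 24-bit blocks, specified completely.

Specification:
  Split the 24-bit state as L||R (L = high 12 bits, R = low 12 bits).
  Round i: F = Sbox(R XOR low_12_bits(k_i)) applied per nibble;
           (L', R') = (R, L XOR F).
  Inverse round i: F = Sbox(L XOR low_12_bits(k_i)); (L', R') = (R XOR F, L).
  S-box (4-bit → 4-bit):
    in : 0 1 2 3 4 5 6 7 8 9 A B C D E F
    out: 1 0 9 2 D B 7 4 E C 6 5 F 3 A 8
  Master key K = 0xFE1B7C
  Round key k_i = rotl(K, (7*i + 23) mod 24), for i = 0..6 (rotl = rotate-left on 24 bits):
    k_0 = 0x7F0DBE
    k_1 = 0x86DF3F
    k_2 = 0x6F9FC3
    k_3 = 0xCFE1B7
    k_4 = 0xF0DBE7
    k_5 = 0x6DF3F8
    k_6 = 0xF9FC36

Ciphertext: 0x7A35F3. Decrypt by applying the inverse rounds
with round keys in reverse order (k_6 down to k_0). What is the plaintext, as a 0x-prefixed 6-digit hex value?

s_0 = ciphertext = 0x7A35F3
s_1 = InvRound(s_0, k_6) = 0x0387A3
s_2 = InvRound(s_1, k_5) = 0x552038
s_3 = InvRound(s_2, k_4) = 0xA63552
s_4 = InvRound(s_3, k_3) = 0x06FA63
s_5 = InvRound(s_4, k_2) = 0x20C06F
s_6 = InvRound(s_5, k_1) = 0x34D20C
s_7 = InvRound(s_6, k_0) = 0x88E34D

0x88E34D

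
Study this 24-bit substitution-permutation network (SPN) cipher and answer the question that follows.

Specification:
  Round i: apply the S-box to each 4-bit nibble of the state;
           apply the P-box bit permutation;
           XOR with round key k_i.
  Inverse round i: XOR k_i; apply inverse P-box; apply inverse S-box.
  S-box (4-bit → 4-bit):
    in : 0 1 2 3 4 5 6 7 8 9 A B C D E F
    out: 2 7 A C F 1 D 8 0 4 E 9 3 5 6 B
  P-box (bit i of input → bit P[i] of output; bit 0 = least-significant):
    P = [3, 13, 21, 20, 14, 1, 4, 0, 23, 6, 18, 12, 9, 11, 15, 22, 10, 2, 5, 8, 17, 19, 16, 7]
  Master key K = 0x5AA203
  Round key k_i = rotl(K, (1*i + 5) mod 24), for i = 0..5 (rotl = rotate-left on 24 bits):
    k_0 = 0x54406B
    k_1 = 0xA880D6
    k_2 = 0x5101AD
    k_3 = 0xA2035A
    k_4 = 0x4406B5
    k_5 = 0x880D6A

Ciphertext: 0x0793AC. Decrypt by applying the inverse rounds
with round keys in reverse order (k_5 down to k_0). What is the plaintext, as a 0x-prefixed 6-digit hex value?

0x88D615

s_0 = ciphertext = 0x0793AC
s_1 = InvRound(s_0, k_5) = 0x4C1408
s_2 = InvRound(s_1, k_4) = 0x2E5735
s_3 = InvRound(s_2, k_3) = 0x0184F5
s_4 = InvRound(s_3, k_2) = 0x8B309B
s_5 = InvRound(s_4, k_1) = 0xD09271
s_6 = InvRound(s_5, k_0) = 0x88D615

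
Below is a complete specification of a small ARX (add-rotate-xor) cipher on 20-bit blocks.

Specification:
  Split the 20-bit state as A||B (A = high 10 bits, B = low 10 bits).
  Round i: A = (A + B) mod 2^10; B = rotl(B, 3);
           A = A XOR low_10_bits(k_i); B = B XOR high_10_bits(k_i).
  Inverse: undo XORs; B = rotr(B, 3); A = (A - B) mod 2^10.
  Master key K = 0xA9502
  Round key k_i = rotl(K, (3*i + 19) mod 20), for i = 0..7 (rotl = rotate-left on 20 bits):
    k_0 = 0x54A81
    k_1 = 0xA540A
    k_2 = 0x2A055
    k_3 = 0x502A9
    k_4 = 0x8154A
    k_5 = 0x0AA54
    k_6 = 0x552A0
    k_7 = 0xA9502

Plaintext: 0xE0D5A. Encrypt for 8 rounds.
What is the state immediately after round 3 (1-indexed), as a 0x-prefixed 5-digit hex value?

s_0 = plaintext = 0xE0D5A
s_1 = Round(s_0, k_0) = 0x97380
s_2 = Round(s_1, k_1) = 0x75A92
s_3 = Round(s_2, k_2) = 0x0F43D
s_4 = Round(s_3, k_3) = 0xB4CA8
s_5 = Round(s_4, k_4) = 0x8C744
s_6 = Round(s_5, k_5) = 0xC860C
s_7 = Round(s_6, k_6) = 0xE3530
s_8 = Round(s_7, k_7) = 0x6FF27

0x0F43D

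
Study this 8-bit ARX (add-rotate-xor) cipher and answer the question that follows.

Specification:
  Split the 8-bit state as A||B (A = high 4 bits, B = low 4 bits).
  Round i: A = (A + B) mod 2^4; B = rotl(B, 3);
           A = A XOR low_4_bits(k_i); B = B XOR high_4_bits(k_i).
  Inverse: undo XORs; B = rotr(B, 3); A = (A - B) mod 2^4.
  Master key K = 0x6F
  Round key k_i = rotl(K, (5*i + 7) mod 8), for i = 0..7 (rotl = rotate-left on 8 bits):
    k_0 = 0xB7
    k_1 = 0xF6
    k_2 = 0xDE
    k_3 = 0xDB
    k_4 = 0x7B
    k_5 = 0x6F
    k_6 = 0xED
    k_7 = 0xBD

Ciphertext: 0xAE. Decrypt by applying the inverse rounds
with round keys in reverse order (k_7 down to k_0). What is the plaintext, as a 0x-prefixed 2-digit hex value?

s_0 = ciphertext = 0xAE
s_1 = InvRound(s_0, k_7) = 0xDA
s_2 = InvRound(s_1, k_6) = 0x88
s_3 = InvRound(s_2, k_5) = 0xAD
s_4 = InvRound(s_3, k_4) = 0xC5
s_5 = InvRound(s_4, k_3) = 0x61
s_6 = InvRound(s_5, k_2) = 0xF9
s_7 = InvRound(s_6, k_1) = 0xDC
s_8 = InvRound(s_7, k_0) = 0xCE

0xCE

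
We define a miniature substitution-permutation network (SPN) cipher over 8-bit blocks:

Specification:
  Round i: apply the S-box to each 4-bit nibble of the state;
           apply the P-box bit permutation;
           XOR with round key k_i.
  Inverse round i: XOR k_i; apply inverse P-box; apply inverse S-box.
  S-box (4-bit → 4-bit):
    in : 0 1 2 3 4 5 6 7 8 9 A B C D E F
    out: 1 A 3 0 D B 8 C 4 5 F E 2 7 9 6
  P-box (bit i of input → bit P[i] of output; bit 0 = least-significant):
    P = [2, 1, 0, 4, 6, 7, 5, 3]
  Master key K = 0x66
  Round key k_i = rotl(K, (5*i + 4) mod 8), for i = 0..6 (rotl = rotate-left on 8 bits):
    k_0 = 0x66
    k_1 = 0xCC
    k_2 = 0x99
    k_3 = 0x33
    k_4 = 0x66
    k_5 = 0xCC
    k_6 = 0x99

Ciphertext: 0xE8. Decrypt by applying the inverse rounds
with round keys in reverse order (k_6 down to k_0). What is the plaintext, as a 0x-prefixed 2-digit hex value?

s_0 = ciphertext = 0xE8
s_1 = InvRound(s_0, k_6) = 0x97
s_2 = InvRound(s_1, k_5) = 0xEB
s_3 = InvRound(s_2, k_4) = 0x19
s_4 = InvRound(s_3, k_3) = 0x7C
s_5 = InvRound(s_4, k_2) = 0xD9
s_6 = InvRound(s_5, k_1) = 0x34
s_7 = InvRound(s_6, k_0) = 0x01

0x01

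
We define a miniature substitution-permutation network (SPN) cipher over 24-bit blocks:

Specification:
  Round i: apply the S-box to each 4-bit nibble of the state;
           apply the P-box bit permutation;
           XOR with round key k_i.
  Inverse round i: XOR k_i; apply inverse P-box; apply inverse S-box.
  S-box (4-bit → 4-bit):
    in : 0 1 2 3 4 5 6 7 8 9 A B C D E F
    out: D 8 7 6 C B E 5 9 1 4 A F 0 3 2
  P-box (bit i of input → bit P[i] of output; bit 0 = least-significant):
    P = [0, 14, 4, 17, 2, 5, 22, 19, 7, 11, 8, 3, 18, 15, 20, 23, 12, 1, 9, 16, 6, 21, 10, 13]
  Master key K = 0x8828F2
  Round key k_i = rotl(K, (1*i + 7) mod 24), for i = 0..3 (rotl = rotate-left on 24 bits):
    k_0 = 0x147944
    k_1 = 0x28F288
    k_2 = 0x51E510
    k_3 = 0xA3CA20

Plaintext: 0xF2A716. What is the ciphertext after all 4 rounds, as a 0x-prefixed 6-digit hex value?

0x2E3F3F

s_0 = plaintext = 0xF2A716
s_1 = Round(s_0, k_0) = 0x2E2AD6
s_2 = Round(s_1, k_1) = 0x1E27DA
s_3 = Round(s_2, k_2) = 0x455482
s_4 = Round(s_3, k_3) = 0x2E3F3F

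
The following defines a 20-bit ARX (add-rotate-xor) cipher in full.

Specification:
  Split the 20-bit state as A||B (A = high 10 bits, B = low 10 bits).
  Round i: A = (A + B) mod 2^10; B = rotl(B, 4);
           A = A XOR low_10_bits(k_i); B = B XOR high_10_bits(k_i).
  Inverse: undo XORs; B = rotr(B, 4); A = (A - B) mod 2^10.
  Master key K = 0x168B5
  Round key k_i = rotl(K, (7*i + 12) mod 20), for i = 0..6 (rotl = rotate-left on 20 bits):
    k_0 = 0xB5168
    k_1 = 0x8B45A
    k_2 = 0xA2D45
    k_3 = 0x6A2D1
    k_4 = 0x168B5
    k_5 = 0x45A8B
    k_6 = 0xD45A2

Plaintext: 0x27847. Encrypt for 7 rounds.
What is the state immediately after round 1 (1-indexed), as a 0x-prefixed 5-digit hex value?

0x636A5

s_0 = plaintext = 0x27847
s_1 = Round(s_0, k_0) = 0x636A5
s_2 = Round(s_1, k_1) = 0x1A077
s_3 = Round(s_2, k_2) = 0x669FA
s_4 = Round(s_3, k_3) = 0x5160F
s_5 = Round(s_4, k_4) = 0xF84A2
s_6 = Round(s_5, k_5) = 0x82334
s_7 = Round(s_6, k_6) = 0x2781D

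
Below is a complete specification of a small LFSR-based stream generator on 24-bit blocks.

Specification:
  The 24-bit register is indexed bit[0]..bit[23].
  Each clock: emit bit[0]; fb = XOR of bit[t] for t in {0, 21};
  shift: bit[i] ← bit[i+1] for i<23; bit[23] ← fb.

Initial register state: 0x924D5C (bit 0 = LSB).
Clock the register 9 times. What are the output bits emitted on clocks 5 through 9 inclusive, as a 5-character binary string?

reg_0 = 0x924D5C
clock 1: out=0, reg = 0x4926AE
clock 2: out=0, reg = 0x249357
clock 3: out=1, reg = 0x1249AB
clock 4: out=1, reg = 0x8924D5
clock 5: out=1, reg = 0xC4926A
clock 6: out=0, reg = 0x624935
clock 7: out=1, reg = 0x31249A
clock 8: out=0, reg = 0x98924D
clock 9: out=1, reg = 0xCC4926

10101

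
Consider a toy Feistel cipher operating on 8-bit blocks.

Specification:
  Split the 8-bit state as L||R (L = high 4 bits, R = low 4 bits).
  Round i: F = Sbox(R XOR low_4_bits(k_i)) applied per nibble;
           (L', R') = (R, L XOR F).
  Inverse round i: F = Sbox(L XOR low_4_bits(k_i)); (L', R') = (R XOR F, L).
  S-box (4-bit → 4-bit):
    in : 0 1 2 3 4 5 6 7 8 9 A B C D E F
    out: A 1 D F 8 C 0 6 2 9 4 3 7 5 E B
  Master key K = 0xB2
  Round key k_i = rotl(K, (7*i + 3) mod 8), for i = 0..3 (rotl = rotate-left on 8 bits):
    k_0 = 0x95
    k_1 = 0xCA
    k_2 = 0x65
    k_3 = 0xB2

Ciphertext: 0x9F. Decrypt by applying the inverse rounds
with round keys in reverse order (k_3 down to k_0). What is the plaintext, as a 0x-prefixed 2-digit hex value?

0x58

s_0 = ciphertext = 0x9F
s_1 = InvRound(s_0, k_3) = 0xC9
s_2 = InvRound(s_1, k_2) = 0x0C
s_3 = InvRound(s_2, k_1) = 0x80
s_4 = InvRound(s_3, k_0) = 0x58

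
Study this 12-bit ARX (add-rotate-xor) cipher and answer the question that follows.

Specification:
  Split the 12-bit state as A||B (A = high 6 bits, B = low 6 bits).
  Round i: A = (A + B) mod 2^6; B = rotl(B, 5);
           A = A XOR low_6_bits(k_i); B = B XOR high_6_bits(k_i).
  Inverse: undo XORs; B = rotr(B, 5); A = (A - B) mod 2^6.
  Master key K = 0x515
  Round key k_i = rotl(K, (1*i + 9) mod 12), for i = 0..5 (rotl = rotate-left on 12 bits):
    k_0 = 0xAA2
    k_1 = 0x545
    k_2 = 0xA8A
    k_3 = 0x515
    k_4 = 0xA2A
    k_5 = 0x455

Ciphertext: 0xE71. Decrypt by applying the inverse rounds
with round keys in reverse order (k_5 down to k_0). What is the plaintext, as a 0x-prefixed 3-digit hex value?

0x764

s_0 = ciphertext = 0xE71
s_1 = InvRound(s_0, k_5) = 0xAC1
s_2 = InvRound(s_1, k_4) = 0xB93
s_3 = InvRound(s_2, k_3) = 0xB4E
s_4 = InvRound(s_3, k_2) = 0x789
s_5 = InvRound(s_4, k_1) = 0x8F8
s_6 = InvRound(s_5, k_0) = 0x764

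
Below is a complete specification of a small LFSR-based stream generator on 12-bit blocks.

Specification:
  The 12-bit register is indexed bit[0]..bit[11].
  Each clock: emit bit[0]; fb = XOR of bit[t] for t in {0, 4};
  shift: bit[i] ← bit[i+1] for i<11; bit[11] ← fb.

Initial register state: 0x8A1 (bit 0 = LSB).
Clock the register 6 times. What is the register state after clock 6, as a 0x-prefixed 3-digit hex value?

0xAE2

reg_0 = 0x8A1
clock 1: out=1, reg = 0xC50
clock 2: out=0, reg = 0xE28
clock 3: out=0, reg = 0x714
clock 4: out=0, reg = 0xB8A
clock 5: out=0, reg = 0x5C5
clock 6: out=1, reg = 0xAE2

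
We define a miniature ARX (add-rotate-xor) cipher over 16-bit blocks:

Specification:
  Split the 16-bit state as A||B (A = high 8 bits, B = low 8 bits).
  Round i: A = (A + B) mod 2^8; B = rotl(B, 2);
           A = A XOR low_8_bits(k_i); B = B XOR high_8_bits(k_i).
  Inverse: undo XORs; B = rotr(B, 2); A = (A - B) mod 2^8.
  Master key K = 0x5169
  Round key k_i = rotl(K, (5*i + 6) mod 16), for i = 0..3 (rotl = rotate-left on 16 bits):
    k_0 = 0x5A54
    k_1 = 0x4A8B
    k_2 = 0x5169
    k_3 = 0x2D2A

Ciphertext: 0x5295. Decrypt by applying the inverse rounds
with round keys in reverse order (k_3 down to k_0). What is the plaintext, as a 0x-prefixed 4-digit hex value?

0x6FCF

s_0 = ciphertext = 0x5295
s_1 = InvRound(s_0, k_3) = 0x4A2E
s_2 = InvRound(s_1, k_2) = 0x44DF
s_3 = InvRound(s_2, k_1) = 0x6A65
s_4 = InvRound(s_3, k_0) = 0x6FCF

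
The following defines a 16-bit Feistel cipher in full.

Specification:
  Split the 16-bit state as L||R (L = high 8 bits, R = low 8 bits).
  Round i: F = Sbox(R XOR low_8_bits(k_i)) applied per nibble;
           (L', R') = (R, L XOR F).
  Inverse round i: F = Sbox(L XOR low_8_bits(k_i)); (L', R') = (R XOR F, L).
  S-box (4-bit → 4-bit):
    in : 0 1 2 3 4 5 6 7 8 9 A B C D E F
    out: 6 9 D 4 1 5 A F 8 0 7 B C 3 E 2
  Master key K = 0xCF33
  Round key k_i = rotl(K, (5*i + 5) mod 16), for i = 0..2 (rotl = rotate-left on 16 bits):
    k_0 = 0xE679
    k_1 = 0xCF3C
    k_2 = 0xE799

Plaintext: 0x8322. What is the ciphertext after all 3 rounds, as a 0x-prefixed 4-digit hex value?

0xC38F

s_0 = plaintext = 0x8322
s_1 = Round(s_0, k_0) = 0x22D8
s_2 = Round(s_1, k_1) = 0xD8C3
s_3 = Round(s_2, k_2) = 0xC38F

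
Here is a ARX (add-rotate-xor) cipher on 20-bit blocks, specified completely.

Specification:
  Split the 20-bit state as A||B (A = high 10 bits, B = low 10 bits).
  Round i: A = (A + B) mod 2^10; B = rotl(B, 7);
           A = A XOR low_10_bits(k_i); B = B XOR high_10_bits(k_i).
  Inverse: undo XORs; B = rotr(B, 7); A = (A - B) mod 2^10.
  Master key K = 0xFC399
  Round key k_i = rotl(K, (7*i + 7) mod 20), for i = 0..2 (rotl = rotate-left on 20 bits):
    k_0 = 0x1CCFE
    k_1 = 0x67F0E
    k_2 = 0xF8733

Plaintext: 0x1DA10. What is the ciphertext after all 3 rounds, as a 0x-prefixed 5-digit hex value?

s_0 = plaintext = 0x1DA10
s_1 = Round(s_0, k_0) = 0x9E031
s_2 = Round(s_1, k_1) = 0x69D19
s_3 = Round(s_2, k_2) = 0x7CF42

0x7CF42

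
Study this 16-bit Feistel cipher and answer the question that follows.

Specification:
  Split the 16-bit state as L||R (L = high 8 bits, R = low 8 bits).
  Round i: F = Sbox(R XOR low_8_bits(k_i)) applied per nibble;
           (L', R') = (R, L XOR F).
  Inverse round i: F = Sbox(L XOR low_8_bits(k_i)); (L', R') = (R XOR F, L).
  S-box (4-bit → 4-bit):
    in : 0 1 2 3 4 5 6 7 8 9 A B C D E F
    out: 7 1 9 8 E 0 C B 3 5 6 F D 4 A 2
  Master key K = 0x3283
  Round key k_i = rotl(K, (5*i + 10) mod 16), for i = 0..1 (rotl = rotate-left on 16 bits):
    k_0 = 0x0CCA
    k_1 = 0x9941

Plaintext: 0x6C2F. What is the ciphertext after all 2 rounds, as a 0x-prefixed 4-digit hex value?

s_0 = plaintext = 0x6C2F
s_1 = Round(s_0, k_0) = 0x2FCC
s_2 = Round(s_1, k_1) = 0xCC1B

0xCC1B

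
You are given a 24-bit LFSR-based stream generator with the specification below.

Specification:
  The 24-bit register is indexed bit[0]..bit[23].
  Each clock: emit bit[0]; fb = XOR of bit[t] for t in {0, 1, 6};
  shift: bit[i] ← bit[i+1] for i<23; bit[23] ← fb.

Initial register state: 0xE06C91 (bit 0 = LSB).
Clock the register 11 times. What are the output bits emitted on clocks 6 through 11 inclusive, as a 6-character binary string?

reg_0 = 0xE06C91
clock 1: out=1, reg = 0xF03648
clock 2: out=0, reg = 0xF81B24
clock 3: out=0, reg = 0x7C0D92
clock 4: out=0, reg = 0xBE06C9
clock 5: out=1, reg = 0x5F0364
clock 6: out=0, reg = 0xAF81B2
clock 7: out=0, reg = 0xD7C0D9
clock 8: out=1, reg = 0x6BE06C
clock 9: out=0, reg = 0xB5F036
clock 10: out=0, reg = 0xDAF81B
clock 11: out=1, reg = 0x6D7C0D

001001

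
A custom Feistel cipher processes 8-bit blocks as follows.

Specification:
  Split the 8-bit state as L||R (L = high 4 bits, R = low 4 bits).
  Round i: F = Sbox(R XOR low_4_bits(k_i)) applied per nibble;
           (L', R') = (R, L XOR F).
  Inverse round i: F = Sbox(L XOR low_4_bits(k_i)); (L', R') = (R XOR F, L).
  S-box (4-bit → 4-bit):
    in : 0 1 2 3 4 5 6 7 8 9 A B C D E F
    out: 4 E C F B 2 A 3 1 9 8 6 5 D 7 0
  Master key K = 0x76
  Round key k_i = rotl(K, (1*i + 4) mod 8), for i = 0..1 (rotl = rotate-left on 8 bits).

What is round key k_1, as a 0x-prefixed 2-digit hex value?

0xCE

K = 0x76
k_0 = rotl(K, (1*0+4) mod 8) = rotl(K, 4) = 0x67
k_1 = rotl(K, (1*1+4) mod 8) = rotl(K, 5) = 0xCE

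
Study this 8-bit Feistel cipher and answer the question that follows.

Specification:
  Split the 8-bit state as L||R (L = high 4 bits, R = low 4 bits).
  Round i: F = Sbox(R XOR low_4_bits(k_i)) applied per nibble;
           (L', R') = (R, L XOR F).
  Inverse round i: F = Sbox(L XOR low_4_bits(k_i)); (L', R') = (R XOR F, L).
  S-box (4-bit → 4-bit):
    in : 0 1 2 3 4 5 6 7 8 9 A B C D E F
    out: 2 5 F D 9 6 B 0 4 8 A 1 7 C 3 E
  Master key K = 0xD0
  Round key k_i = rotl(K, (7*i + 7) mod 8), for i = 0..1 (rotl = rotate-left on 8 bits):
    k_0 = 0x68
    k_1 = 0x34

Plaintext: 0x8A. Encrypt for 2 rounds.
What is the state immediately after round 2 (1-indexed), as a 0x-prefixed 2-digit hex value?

s_0 = plaintext = 0x8A
s_1 = Round(s_0, k_0) = 0xA7
s_2 = Round(s_1, k_1) = 0x77

0x77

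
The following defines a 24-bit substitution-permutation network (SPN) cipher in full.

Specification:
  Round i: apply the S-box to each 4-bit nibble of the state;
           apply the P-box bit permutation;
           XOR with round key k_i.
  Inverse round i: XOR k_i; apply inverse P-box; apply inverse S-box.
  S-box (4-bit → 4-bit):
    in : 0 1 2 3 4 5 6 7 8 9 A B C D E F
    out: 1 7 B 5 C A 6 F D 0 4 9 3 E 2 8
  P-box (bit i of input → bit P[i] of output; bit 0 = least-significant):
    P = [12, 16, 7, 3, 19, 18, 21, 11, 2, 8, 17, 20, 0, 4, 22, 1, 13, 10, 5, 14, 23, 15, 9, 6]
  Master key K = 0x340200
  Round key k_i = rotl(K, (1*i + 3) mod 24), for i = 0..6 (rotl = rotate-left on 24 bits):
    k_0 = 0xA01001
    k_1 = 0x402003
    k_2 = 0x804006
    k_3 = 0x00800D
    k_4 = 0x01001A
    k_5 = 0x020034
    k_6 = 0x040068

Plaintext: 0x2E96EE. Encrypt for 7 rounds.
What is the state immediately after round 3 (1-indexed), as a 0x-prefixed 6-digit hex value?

0xD675F4

s_0 = plaintext = 0x2E96EE
s_1 = Round(s_0, k_0) = 0x279541
s_2 = Round(s_1, k_1) = 0xF1DDE3
s_3 = Round(s_2, k_2) = 0xD675F4
s_4 = Round(s_3, k_3) = 0x500FF6
s_5 = Round(s_4, k_4) = 0x10A8DB
s_6 = Round(s_5, k_5) = 0xF4BA38
s_7 = Round(s_6, k_6) = 0x2E5083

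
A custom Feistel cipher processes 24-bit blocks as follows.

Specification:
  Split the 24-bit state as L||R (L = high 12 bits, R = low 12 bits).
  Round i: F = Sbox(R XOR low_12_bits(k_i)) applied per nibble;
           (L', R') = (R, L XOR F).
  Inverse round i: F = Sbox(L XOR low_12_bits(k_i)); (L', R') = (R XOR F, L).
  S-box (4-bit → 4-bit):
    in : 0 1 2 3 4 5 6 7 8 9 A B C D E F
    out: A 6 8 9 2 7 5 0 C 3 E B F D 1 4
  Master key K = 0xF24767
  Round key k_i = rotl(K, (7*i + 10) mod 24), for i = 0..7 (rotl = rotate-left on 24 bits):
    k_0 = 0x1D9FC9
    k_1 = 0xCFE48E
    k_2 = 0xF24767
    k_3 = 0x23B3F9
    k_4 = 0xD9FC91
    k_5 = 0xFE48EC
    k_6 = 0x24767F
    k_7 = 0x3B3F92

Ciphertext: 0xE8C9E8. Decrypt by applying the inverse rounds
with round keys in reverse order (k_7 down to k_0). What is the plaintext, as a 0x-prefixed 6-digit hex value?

s_0 = ciphertext = 0xE8C9E8
s_1 = InvRound(s_0, k_7) = 0xF89E8C
s_2 = InvRound(s_1, k_6) = 0xDC9F89
s_3 = InvRound(s_2, k_5) = 0x80EDC9
s_4 = InvRound(s_3, k_4) = 0xFFD80E
s_5 = InvRound(s_4, k_3) = 0x7ACFFD
s_6 = InvRound(s_5, k_2) = 0x5067AC
s_7 = InvRound(s_6, k_1) = 0x160506
s_8 = InvRound(s_7, k_0) = 0x4E5160

0x4E5160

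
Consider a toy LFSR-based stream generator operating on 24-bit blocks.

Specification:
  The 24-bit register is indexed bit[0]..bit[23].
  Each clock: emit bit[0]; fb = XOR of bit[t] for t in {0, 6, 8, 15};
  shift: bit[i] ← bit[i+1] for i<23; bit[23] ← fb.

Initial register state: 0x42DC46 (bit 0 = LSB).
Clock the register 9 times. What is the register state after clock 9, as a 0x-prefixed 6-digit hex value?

0xB7216E

reg_0 = 0x42DC46
clock 1: out=0, reg = 0x216E23
clock 2: out=1, reg = 0x90B711
clock 3: out=1, reg = 0xC85B88
clock 4: out=0, reg = 0xE42DC4
clock 5: out=0, reg = 0x7216E2
clock 6: out=0, reg = 0xB90B71
clock 7: out=1, reg = 0xDC85B8
clock 8: out=0, reg = 0x6E42DC
clock 9: out=0, reg = 0xB7216E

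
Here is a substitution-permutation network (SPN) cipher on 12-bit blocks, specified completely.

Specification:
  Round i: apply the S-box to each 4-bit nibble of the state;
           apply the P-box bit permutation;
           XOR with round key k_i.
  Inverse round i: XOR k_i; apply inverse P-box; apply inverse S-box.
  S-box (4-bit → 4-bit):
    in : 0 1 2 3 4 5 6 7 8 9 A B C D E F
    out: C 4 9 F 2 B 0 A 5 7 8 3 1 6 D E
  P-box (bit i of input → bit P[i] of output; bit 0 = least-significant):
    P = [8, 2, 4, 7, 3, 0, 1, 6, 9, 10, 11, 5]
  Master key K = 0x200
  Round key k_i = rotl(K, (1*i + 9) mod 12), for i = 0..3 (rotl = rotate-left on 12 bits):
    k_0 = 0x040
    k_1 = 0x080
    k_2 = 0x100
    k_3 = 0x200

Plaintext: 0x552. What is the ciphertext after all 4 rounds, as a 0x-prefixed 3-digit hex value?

0x6A4

s_0 = plaintext = 0x552
s_1 = Round(s_0, k_0) = 0x7A9
s_2 = Round(s_1, k_1) = 0x5F4
s_3 = Round(s_2, k_2) = 0x767
s_4 = Round(s_3, k_3) = 0x6A4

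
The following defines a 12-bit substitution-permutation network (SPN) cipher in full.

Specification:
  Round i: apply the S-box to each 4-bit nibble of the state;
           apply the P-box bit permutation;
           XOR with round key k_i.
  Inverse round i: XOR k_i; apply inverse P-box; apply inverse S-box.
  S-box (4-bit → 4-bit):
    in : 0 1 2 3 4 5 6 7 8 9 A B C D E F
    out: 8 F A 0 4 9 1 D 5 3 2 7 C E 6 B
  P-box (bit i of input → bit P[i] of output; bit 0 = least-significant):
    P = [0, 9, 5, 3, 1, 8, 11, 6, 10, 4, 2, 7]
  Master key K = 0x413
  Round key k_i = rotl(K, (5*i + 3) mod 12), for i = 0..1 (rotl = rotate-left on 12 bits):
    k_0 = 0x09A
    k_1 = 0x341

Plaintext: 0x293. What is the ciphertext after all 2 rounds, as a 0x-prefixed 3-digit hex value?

s_0 = plaintext = 0x293
s_1 = Round(s_0, k_0) = 0x108
s_2 = Round(s_1, k_1) = 0x7B4

0x7B4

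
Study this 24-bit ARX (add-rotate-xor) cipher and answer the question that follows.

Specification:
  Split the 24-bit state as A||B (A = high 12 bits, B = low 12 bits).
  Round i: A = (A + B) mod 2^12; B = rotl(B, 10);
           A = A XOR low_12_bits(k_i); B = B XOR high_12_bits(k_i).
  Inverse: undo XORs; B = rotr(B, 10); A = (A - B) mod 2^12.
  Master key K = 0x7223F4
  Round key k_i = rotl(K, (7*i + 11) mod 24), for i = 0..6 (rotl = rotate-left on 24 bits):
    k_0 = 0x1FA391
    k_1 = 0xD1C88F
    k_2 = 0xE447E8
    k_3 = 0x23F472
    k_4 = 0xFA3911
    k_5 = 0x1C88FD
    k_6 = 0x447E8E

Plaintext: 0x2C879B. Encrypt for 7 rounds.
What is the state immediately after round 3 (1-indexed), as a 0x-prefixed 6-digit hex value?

s_0 = plaintext = 0x2C879B
s_1 = Round(s_0, k_0) = 0x9F2C1C
s_2 = Round(s_1, k_1) = 0xE81E1B
s_3 = Round(s_2, k_2) = 0xB741C2
s_4 = Round(s_3, k_3) = 0x944A4F
s_5 = Round(s_4, k_4) = 0xA82130
s_6 = Round(s_5, k_5) = 0x34F184
s_7 = Round(s_6, k_6) = 0xA5D426

0xB741C2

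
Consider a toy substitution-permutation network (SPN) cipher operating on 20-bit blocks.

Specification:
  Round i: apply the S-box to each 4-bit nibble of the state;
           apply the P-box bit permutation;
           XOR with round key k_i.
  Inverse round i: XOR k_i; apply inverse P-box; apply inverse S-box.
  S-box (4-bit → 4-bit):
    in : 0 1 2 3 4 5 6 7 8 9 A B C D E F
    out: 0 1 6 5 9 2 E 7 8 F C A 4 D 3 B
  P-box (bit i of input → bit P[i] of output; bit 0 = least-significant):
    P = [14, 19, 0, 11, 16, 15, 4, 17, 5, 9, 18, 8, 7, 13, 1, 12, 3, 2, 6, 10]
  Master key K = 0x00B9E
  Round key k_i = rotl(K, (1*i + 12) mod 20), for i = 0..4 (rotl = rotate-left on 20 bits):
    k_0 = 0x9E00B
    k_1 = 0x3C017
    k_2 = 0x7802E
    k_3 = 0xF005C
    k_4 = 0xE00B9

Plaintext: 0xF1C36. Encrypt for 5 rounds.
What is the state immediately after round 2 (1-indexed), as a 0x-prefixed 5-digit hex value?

s_0 = plaintext = 0xF1C36
s_1 = Round(s_0, k_0) = 0x4EC96
s_2 = Round(s_1, k_1) = 0xC6C8E
s_3 = Round(s_2, k_2) = 0x9F06C
s_4 = Round(s_3, k_3) = 0xDB481
s_5 = Round(s_4, k_4) = 0xC75D1

0xC6C8E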